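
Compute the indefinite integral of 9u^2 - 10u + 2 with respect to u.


Reverse power rule on each term:
  ∫ 9u^2 du = 3u^3
  ∫ -10u du = -5u^2
  ∫ 2 du = 2u
F(u) = 3u^3 - 5u^2 + 2u + C


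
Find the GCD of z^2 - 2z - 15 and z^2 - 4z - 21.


Factor each:
  z^2 - 2z - 15 = (z + 3)(z - 5)
  z^2 - 4z - 21 = (z + 3)(z - 7)
Common monic factor: z + 3


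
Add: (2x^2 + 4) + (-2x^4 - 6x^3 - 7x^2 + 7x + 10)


Align terms by degree and add:
  2x^2 + 4
  -2x^4 - 6x^3 - 7x^2 + 7x + 10
= -2x^4 - 6x^3 - 5x^2 + 7x + 14


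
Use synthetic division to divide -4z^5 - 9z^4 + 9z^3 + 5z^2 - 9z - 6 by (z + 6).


Synthetic division with c = -6. Coefficients: -4, -9, 9, 5, -9, -6
Bring down -4.
  -4 * -6 = 24; 24 - 9 = 15
  15 * -6 = -90; -90 + 9 = -81
  -81 * -6 = 486; 486 + 5 = 491
  491 * -6 = -2946; -2946 - 9 = -2955
  -2955 * -6 = 17730; 17730 - 6 = 17724
Quotient: -4z^4 + 15z^3 - 81z^2 + 491z - 2955, Remainder: 17724


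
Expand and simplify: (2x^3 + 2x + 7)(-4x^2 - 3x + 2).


Distribute each term of the first polynomial:
  (2x^3)(-4x^2 - 3x + 2) = -8x^5 - 6x^4 + 4x^3
  (2x)(-4x^2 - 3x + 2) = -8x^3 - 6x^2 + 4x
  (7)(-4x^2 - 3x + 2) = -28x^2 - 21x + 14
Sum: -8x^5 - 6x^4 - 4x^3 - 34x^2 - 17x + 14


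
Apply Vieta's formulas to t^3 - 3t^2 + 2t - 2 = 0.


Monic cubic t^3+bt^2+ct+d=0: sum=-b, pairwise sum=c, product=-d.
b=-3, c=2, d=-2
r1+r2+r3 = 3
r1r2+r1r3+r2r3 = 2
r1r2r3 = 2


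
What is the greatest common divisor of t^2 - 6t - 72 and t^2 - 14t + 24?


Factor each:
  t^2 - 6t - 72 = (t - 12)(t + 6)
  t^2 - 14t + 24 = (t - 12)(t - 2)
Common monic factor: t - 12


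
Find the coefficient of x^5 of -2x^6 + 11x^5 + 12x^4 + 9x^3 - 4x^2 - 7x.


Read off the coefficient of x^5: 11


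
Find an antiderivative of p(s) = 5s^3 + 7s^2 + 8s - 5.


Reverse power rule on each term:
  ∫ 5s^3 ds = (5/4)s^4
  ∫ 7s^2 ds = (7/3)s^3
  ∫ 8s ds = 4s^2
  ∫ -5 ds = -5s
F(s) = (5/4)s^4 + (7/3)s^3 + 4s^2 - 5s + C


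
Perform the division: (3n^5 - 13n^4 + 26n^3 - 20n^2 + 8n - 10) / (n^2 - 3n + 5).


(3n^5 - 13n^4 + 26n^3 - 20n^2 + 8n - 10) / (n^2 - 3n + 5)
Step 1: 3n^3 * (n^2 - 3n + 5) = 3n^5 - 9n^4 + 15n^3; subtract.
Step 2: -4n^2 * (n^2 - 3n + 5) = -4n^4 + 12n^3 - 20n^2; subtract.
Step 3: -n * (n^2 - 3n + 5) = -n^3 + 3n^2 - 5n; subtract.
Step 4: -3 * (n^2 - 3n + 5) = -3n^2 + 9n - 15; subtract.
Quotient: 3n^3 - 4n^2 - n - 3, Remainder: 4n + 5


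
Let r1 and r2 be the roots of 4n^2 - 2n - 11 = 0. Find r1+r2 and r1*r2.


For an^2+bn+c=0: sum = -b/a, product = c/a.
a=4, b=-2, c=-11
Sum = -(-2)/4 = 1/2
Product = (-11)/4 = -11/4


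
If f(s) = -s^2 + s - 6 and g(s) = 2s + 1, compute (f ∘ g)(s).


Substitute g(s) into f:
f(g(s)) = -1*(2s + 1)^2 + 1*(2s + 1) + (-6)
(2s + 1)^2 = 4s^2 + 4s + 1
Expand and combine: -4s^2 - 2s - 6


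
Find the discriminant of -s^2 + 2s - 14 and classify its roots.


D = b^2 - 4ac = (2)^2 - 4(-1)(-14) = 4 - 56 = -52
Since D < 0: two complex conjugate roots (no real roots)


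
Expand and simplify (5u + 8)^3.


Expand (5u + 8)^3 by repeated multiplication:
  (5u + 8)^2 = 25u^2 + 80u + 64
= 125u^3 + 600u^2 + 960u + 512


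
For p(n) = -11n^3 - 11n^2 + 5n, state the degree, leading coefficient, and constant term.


Highest power of n is 3, with coefficient -11. Constant term is 0.
Degree = 3, leading coefficient = -11, constant term = 0


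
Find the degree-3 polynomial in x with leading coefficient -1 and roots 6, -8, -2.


p(x) = -(x - 6)(x + 8)(x + 2)
Expand: -x^3 - 4x^2 + 44x + 96


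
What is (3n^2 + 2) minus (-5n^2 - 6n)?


Distribute the minus sign:
  (3n^2 + 2)
- (-5n^2 - 6n)
Negate second polynomial: 5n^2 + 6n
Add: 8n^2 + 6n + 2


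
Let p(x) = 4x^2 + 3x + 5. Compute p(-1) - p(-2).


p(-1) = 6
p(-2) = 15
p(-1) - p(-2) = 6 - 15 = -9


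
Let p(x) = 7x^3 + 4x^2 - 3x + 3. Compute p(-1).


Using direct substitution:
  7 * (-1)^3 = -7
  4 * (-1)^2 = 4
  -3 * (-1)^1 = 3
  constant: 3
Sum = -7 + 4 + 3 + 3 = 3


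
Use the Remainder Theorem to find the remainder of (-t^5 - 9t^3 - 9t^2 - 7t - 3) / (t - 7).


By the Remainder Theorem, the remainder equals p(7):
  -1*(7)^5 = -16807
  0*(7)^4 = 0
  -9*(7)^3 = -3087
  -9*(7)^2 = -441
  -7*(7)^1 = -49
  constant: -3
Sum: -16807 + 0 - 3087 - 441 - 49 - 3 = -20387


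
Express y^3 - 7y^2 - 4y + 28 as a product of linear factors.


Try integer roots (divisors of 28). y=7: p(7)=0.
Divide out (y - 7): quotient is y^2 - 4.
Factor the quadratic: (y + 2)(y - 2)
Result: (y - 7)(y + 2)(y - 2)


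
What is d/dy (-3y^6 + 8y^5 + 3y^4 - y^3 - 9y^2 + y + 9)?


Apply the power rule term by term:
  d/dy(-3y^6) = -18y^5
  d/dy(8y^5) = 40y^4
  d/dy(3y^4) = 12y^3
  d/dy(-y^3) = -3y^2
  d/dy(-9y^2) = -18y
  d/dy(y) = 1
  d/dy(9) = 0
p'(y) = -18y^5 + 40y^4 + 12y^3 - 3y^2 - 18y + 1


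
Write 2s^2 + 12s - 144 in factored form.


Roots satisfy r1 + r2 = -b/a = -6 and r1*r2 = c/a = -72.
So r1 = -12, r2 = 6.
2s^2 + 12s - 144 = 2(s - r1)(s - r2) = 2(s + 12)(s - 6)


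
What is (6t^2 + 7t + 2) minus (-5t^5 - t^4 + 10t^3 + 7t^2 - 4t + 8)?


Distribute the minus sign:
  (6t^2 + 7t + 2)
- (-5t^5 - t^4 + 10t^3 + 7t^2 - 4t + 8)
Negate second polynomial: 5t^5 + t^4 - 10t^3 - 7t^2 + 4t - 8
Add: 5t^5 + t^4 - 10t^3 - t^2 + 11t - 6


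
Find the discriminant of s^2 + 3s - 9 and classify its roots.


D = b^2 - 4ac = (3)^2 - 4(1)(-9) = 9 + 36 = 45
Since D > 0: two distinct irrational roots


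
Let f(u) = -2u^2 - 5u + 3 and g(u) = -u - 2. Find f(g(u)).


Substitute g(u) into f:
f(g(u)) = -2*(-u - 2)^2 + (-5)*(-u - 2) + 3
(-u - 2)^2 = u^2 + 4u + 4
Expand and combine: -2u^2 - 3u + 5


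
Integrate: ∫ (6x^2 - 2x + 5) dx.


Reverse power rule on each term:
  ∫ 6x^2 dx = 2x^3
  ∫ -2x dx = -x^2
  ∫ 5 dx = 5x
F(x) = 2x^3 - x^2 + 5x + C


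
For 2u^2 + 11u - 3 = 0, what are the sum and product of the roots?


For au^2+bu+c=0: sum = -b/a, product = c/a.
a=2, b=11, c=-3
Sum = -(11)/2 = -11/2
Product = (-3)/2 = -3/2


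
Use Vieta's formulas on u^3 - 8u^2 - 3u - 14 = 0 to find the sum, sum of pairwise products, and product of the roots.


Monic cubic u^3+bu^2+cu+d=0: sum=-b, pairwise sum=c, product=-d.
b=-8, c=-3, d=-14
r1+r2+r3 = 8
r1r2+r1r3+r2r3 = -3
r1r2r3 = 14


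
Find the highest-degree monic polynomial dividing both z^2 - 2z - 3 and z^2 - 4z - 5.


Factor each:
  z^2 - 2z - 3 = (z + 1)(z - 3)
  z^2 - 4z - 5 = (z + 1)(z - 5)
Common monic factor: z + 1


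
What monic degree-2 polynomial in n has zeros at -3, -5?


p(n) = (n + 3)(n + 5)
Expand: n^2 + 8n + 15


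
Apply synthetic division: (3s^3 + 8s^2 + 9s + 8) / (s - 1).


Synthetic division with c = 1. Coefficients: 3, 8, 9, 8
Bring down 3.
  3 * 1 = 3; 3 + 8 = 11
  11 * 1 = 11; 11 + 9 = 20
  20 * 1 = 20; 20 + 8 = 28
Quotient: 3s^2 + 11s + 20, Remainder: 28


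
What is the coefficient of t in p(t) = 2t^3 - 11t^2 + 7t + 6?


Read off the coefficient of t: 7


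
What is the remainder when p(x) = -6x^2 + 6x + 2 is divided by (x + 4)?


By the Remainder Theorem, the remainder equals p(-4):
  -6*(-4)^2 = -96
  6*(-4)^1 = -24
  constant: 2
Sum: -96 - 24 + 2 = -118


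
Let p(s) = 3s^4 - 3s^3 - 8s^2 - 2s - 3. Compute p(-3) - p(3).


p(-3) = 255
p(3) = 81
p(-3) - p(3) = 255 - 81 = 174


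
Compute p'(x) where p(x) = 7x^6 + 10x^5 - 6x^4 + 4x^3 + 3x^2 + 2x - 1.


Apply the power rule term by term:
  d/dx(7x^6) = 42x^5
  d/dx(10x^5) = 50x^4
  d/dx(-6x^4) = -24x^3
  d/dx(4x^3) = 12x^2
  d/dx(3x^2) = 6x
  d/dx(2x) = 2
  d/dx(-1) = 0
p'(x) = 42x^5 + 50x^4 - 24x^3 + 12x^2 + 6x + 2


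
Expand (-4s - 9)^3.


Expand (-4s - 9)^3 by repeated multiplication:
  (-4s - 9)^2 = 16s^2 + 72s + 81
= -64s^3 - 432s^2 - 972s - 729


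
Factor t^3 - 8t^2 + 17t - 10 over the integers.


Try integer roots (divisors of -10). t=2: p(2)=0.
Divide out (t - 2): quotient is t^2 - 6t + 5.
Factor the quadratic: (t - 1)(t - 5)
Result: (t - 2)(t - 1)(t - 5)


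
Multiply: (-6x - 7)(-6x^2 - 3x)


Distribute each term of the first polynomial:
  (-6x)(-6x^2 - 3x) = 36x^3 + 18x^2
  (-7)(-6x^2 - 3x) = 42x^2 + 21x
Sum: 36x^3 + 60x^2 + 21x


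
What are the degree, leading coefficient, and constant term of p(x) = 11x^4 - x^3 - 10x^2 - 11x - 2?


Highest power of x is 4, with coefficient 11. Constant term is -2.
Degree = 4, leading coefficient = 11, constant term = -2


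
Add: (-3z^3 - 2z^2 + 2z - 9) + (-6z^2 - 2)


Align terms by degree and add:
  -3z^3 - 2z^2 + 2z - 9
  -6z^2 - 2
= -3z^3 - 8z^2 + 2z - 11


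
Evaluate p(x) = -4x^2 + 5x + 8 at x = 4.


Using direct substitution:
  -4 * (4)^2 = -64
  5 * (4)^1 = 20
  constant: 8
Sum = -64 + 20 + 8 = -36


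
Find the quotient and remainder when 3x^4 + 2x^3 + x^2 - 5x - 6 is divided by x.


(3x^4 + 2x^3 + x^2 - 5x - 6) / (x)
Step 1: 3x^3 * (x) = 3x^4; subtract.
Step 2: 2x^2 * (x) = 2x^3; subtract.
Step 3: x * (x) = x^2; subtract.
Step 4: -5 * (x) = -5x; subtract.
Quotient: 3x^3 + 2x^2 + x - 5, Remainder: -6


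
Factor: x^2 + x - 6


Roots satisfy r1 + r2 = -b/a = -1 and r1*r2 = c/a = -6.
So r1 = -3, r2 = 2.
x^2 + x - 6 = (x - r1)(x - r2) = (x + 3)(x - 2)


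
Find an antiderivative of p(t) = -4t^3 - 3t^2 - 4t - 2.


Reverse power rule on each term:
  ∫ -4t^3 dt = -t^4
  ∫ -3t^2 dt = -t^3
  ∫ -4t dt = -2t^2
  ∫ -2 dt = -2t
F(t) = -t^4 - t^3 - 2t^2 - 2t + C


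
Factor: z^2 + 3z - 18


Roots satisfy r1 + r2 = -b/a = -3 and r1*r2 = c/a = -18.
So r1 = -6, r2 = 3.
z^2 + 3z - 18 = (z - r1)(z - r2) = (z + 6)(z - 3)


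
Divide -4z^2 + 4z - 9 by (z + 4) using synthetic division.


Synthetic division with c = -4. Coefficients: -4, 4, -9
Bring down -4.
  -4 * -4 = 16; 16 + 4 = 20
  20 * -4 = -80; -80 - 9 = -89
Quotient: -4z + 20, Remainder: -89


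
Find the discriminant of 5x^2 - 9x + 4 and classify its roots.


D = b^2 - 4ac = (-9)^2 - 4(5)(4) = 81 - 80 = 1
Since D > 0: two distinct rational roots


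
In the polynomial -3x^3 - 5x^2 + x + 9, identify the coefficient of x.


Read off the coefficient of x: 1


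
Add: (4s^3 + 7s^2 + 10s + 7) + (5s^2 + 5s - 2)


Align terms by degree and add:
  4s^3 + 7s^2 + 10s + 7
+ 5s^2 + 5s - 2
= 4s^3 + 12s^2 + 15s + 5


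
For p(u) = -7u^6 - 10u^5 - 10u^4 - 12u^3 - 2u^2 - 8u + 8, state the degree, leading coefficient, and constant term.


Highest power of u is 6, with coefficient -7. Constant term is 8.
Degree = 6, leading coefficient = -7, constant term = 8


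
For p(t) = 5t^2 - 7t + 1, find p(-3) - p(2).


p(-3) = 67
p(2) = 7
p(-3) - p(2) = 67 - 7 = 60


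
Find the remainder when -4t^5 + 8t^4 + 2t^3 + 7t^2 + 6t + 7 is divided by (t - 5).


By the Remainder Theorem, the remainder equals p(5):
  -4*(5)^5 = -12500
  8*(5)^4 = 5000
  2*(5)^3 = 250
  7*(5)^2 = 175
  6*(5)^1 = 30
  constant: 7
Sum: -12500 + 5000 + 250 + 175 + 30 + 7 = -7038


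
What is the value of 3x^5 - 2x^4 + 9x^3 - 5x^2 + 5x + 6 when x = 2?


Using direct substitution:
  3 * (2)^5 = 96
  -2 * (2)^4 = -32
  9 * (2)^3 = 72
  -5 * (2)^2 = -20
  5 * (2)^1 = 10
  constant: 6
Sum = 96 - 32 + 72 - 20 + 10 + 6 = 132


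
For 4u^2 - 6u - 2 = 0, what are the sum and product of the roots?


For au^2+bu+c=0: sum = -b/a, product = c/a.
a=4, b=-6, c=-2
Sum = -(-6)/4 = 3/2
Product = (-2)/4 = -1/2


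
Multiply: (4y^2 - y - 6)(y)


Distribute each term of the first polynomial:
  (4y^2)(y) = 4y^3
  (-y)(y) = -y^2
  (-6)(y) = -6y
Sum: 4y^3 - y^2 - 6y


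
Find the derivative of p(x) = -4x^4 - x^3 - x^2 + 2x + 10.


Apply the power rule term by term:
  d/dx(-4x^4) = -16x^3
  d/dx(-x^3) = -3x^2
  d/dx(-x^2) = -2x
  d/dx(2x) = 2
  d/dx(10) = 0
p'(x) = -16x^3 - 3x^2 - 2x + 2


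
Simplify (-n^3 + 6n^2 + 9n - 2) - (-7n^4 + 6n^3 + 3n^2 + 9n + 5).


Distribute the minus sign:
  (-n^3 + 6n^2 + 9n - 2)
- (-7n^4 + 6n^3 + 3n^2 + 9n + 5)
Negate second polynomial: 7n^4 - 6n^3 - 3n^2 - 9n - 5
Add: 7n^4 - 7n^3 + 3n^2 - 7


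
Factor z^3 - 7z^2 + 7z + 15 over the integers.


Try integer roots (divisors of 15). z=5: p(5)=0.
Divide out (z - 5): quotient is z^2 - 2z - 3.
Factor the quadratic: (z - 3)(z + 1)
Result: (z - 5)(z - 3)(z + 1)


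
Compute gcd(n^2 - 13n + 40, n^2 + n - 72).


Factor each:
  n^2 - 13n + 40 = (n - 8)(n - 5)
  n^2 + n - 72 = (n - 8)(n + 9)
Common monic factor: n - 8


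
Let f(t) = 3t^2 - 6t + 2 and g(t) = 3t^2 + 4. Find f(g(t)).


Substitute g(t) into f:
f(g(t)) = 3*(3t^2 + 4)^2 + (-6)*(3t^2 + 4) + 2
(3t^2 + 4)^2 = 9t^4 + 24t^2 + 16
Expand and combine: 27t^4 + 54t^2 + 26


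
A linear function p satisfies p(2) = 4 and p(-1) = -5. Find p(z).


p(z) = mz + b. Using p(2)=4, p(-1)=-5:
m = (4 + 5)/(2 + 1) = 9/3 = 3
b = 4 - m*(2) = 4 - 6 = -2
p(z) = 3z - 2


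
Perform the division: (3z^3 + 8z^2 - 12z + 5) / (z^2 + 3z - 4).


(3z^3 + 8z^2 - 12z + 5) / (z^2 + 3z - 4)
Step 1: 3z * (z^2 + 3z - 4) = 3z^3 + 9z^2 - 12z; subtract.
Step 2: -1 * (z^2 + 3z - 4) = -z^2 - 3z + 4; subtract.
Quotient: 3z - 1, Remainder: 3z + 1


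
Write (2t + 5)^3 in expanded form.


Expand (2t + 5)^3 by repeated multiplication:
  (2t + 5)^2 = 4t^2 + 20t + 25
= 8t^3 + 60t^2 + 150t + 125


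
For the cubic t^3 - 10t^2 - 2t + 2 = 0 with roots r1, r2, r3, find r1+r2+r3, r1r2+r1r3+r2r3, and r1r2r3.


Monic cubic t^3+bt^2+ct+d=0: sum=-b, pairwise sum=c, product=-d.
b=-10, c=-2, d=2
r1+r2+r3 = 10
r1r2+r1r3+r2r3 = -2
r1r2r3 = -2


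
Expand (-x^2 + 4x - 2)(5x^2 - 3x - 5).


Distribute each term of the first polynomial:
  (-x^2)(5x^2 - 3x - 5) = -5x^4 + 3x^3 + 5x^2
  (4x)(5x^2 - 3x - 5) = 20x^3 - 12x^2 - 20x
  (-2)(5x^2 - 3x - 5) = -10x^2 + 6x + 10
Sum: -5x^4 + 23x^3 - 17x^2 - 14x + 10


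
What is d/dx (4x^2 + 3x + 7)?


Apply the power rule term by term:
  d/dx(4x^2) = 8x
  d/dx(3x) = 3
  d/dx(7) = 0
p'(x) = 8x + 3


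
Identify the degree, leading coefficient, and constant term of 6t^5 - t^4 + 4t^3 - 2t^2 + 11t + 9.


Highest power of t is 5, with coefficient 6. Constant term is 9.
Degree = 5, leading coefficient = 6, constant term = 9


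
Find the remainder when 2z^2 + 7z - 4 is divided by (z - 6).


By the Remainder Theorem, the remainder equals p(6):
  2*(6)^2 = 72
  7*(6)^1 = 42
  constant: -4
Sum: 72 + 42 - 4 = 110


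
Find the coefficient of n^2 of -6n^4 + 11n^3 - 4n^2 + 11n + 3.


Read off the coefficient of n^2: -4


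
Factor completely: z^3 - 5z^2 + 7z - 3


Try integer roots (divisors of -3). z=1: p(1)=0.
Divide out (z - 1): quotient is z^2 - 4z + 3.
Factor the quadratic: (z - 1)(z - 3)
Result: (z - 1)(z - 1)(z - 3)


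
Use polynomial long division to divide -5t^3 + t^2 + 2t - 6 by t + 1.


(-5t^3 + t^2 + 2t - 6) / (t + 1)
Step 1: -5t^2 * (t + 1) = -5t^3 - 5t^2; subtract.
Step 2: 6t * (t + 1) = 6t^2 + 6t; subtract.
Step 3: -4 * (t + 1) = -4t - 4; subtract.
Quotient: -5t^2 + 6t - 4, Remainder: -2


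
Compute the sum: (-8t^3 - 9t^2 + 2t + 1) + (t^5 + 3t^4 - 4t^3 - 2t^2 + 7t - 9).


Align terms by degree and add:
  -8t^3 - 9t^2 + 2t + 1
+ t^5 + 3t^4 - 4t^3 - 2t^2 + 7t - 9
= t^5 + 3t^4 - 12t^3 - 11t^2 + 9t - 8


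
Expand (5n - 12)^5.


Expand (5n - 12)^5 by repeated multiplication:
  (5n - 12)^2 = 25n^2 - 120n + 144
  (5n - 12)^3 = 125n^3 - 900n^2 + 2160n - 1728
  (5n - 12)^4 = 625n^4 - 6000n^3 + 21600n^2 - 34560n + 20736
= 3125n^5 - 37500n^4 + 180000n^3 - 432000n^2 + 518400n - 248832


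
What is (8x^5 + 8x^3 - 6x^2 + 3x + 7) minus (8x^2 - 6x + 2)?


Distribute the minus sign:
  (8x^5 + 8x^3 - 6x^2 + 3x + 7)
- (8x^2 - 6x + 2)
Negate second polynomial: -8x^2 + 6x - 2
Add: 8x^5 + 8x^3 - 14x^2 + 9x + 5


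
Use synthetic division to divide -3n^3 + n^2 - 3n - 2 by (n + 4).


Synthetic division with c = -4. Coefficients: -3, 1, -3, -2
Bring down -3.
  -3 * -4 = 12; 12 + 1 = 13
  13 * -4 = -52; -52 - 3 = -55
  -55 * -4 = 220; 220 - 2 = 218
Quotient: -3n^2 + 13n - 55, Remainder: 218


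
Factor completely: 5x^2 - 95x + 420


Roots satisfy r1 + r2 = -b/a = 19 and r1*r2 = c/a = 84.
So r1 = 7, r2 = 12.
5x^2 - 95x + 420 = 5(x - r1)(x - r2) = 5(x - 7)(x - 12)


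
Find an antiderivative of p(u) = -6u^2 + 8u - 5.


Reverse power rule on each term:
  ∫ -6u^2 du = -2u^3
  ∫ 8u du = 4u^2
  ∫ -5 du = -5u
F(u) = -2u^3 + 4u^2 - 5u + C


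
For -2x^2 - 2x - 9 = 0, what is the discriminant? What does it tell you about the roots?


D = b^2 - 4ac = (-2)^2 - 4(-2)(-9) = 4 - 72 = -68
Since D < 0: two complex conjugate roots (no real roots)


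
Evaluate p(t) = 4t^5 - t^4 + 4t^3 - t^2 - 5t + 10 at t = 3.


Using direct substitution:
  4 * (3)^5 = 972
  -1 * (3)^4 = -81
  4 * (3)^3 = 108
  -1 * (3)^2 = -9
  -5 * (3)^1 = -15
  constant: 10
Sum = 972 - 81 + 108 - 9 - 15 + 10 = 985


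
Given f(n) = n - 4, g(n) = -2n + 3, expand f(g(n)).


Substitute g(n) into f:
f(g(n)) = 1*(-2n + 3) + (-4)
Expand and combine: -2n - 1


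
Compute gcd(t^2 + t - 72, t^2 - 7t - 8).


Factor each:
  t^2 + t - 72 = (t - 8)(t + 9)
  t^2 - 7t - 8 = (t - 8)(t + 1)
Common monic factor: t - 8


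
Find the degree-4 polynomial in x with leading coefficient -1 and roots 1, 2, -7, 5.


p(x) = -(x - 1)(x - 2)(x + 7)(x - 5)
Expand: -x^4 + x^3 + 39x^2 - 109x + 70


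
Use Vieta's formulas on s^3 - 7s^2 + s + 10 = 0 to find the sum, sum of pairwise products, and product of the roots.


Monic cubic s^3+bs^2+cs+d=0: sum=-b, pairwise sum=c, product=-d.
b=-7, c=1, d=10
r1+r2+r3 = 7
r1r2+r1r3+r2r3 = 1
r1r2r3 = -10


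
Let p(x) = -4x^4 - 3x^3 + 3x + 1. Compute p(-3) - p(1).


p(-3) = -251
p(1) = -3
p(-3) - p(1) = -251 + 3 = -248


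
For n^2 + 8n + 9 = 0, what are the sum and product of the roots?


For an^2+bn+c=0: sum = -b/a, product = c/a.
a=1, b=8, c=9
Sum = -(8)/1 = -8
Product = (9)/1 = 9


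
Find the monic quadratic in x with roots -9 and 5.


p(x) = (x + 9)(x - 5)
Expand: x^2 + 4x - 45


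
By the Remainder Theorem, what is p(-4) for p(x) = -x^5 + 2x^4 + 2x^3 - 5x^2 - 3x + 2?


By the Remainder Theorem, the remainder equals p(-4):
  -1*(-4)^5 = 1024
  2*(-4)^4 = 512
  2*(-4)^3 = -128
  -5*(-4)^2 = -80
  -3*(-4)^1 = 12
  constant: 2
Sum: 1024 + 512 - 128 - 80 + 12 + 2 = 1342


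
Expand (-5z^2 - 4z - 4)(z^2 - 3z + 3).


Distribute each term of the first polynomial:
  (-5z^2)(z^2 - 3z + 3) = -5z^4 + 15z^3 - 15z^2
  (-4z)(z^2 - 3z + 3) = -4z^3 + 12z^2 - 12z
  (-4)(z^2 - 3z + 3) = -4z^2 + 12z - 12
Sum: -5z^4 + 11z^3 - 7z^2 - 12


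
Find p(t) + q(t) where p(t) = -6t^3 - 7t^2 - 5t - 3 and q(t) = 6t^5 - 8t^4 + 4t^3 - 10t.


Align terms by degree and add:
  -6t^3 - 7t^2 - 5t - 3
+ 6t^5 - 8t^4 + 4t^3 - 10t
= 6t^5 - 8t^4 - 2t^3 - 7t^2 - 15t - 3


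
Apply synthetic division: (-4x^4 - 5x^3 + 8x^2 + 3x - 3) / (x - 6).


Synthetic division with c = 6. Coefficients: -4, -5, 8, 3, -3
Bring down -4.
  -4 * 6 = -24; -24 - 5 = -29
  -29 * 6 = -174; -174 + 8 = -166
  -166 * 6 = -996; -996 + 3 = -993
  -993 * 6 = -5958; -5958 - 3 = -5961
Quotient: -4x^3 - 29x^2 - 166x - 993, Remainder: -5961


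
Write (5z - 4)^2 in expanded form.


Expand (5z - 4)^2 by repeated multiplication:
= 25z^2 - 40z + 16


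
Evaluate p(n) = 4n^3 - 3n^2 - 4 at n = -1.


Using direct substitution:
  4 * (-1)^3 = -4
  -3 * (-1)^2 = -3
  0 * (-1)^1 = 0
  constant: -4
Sum = -4 - 3 + 0 - 4 = -11


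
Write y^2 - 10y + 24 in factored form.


Roots satisfy r1 + r2 = -b/a = 10 and r1*r2 = c/a = 24.
So r1 = 6, r2 = 4.
y^2 - 10y + 24 = (y - r1)(y - r2) = (y - 6)(y - 4)


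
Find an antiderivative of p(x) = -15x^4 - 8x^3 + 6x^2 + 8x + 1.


Reverse power rule on each term:
  ∫ -15x^4 dx = -3x^5
  ∫ -8x^3 dx = -2x^4
  ∫ 6x^2 dx = 2x^3
  ∫ 8x dx = 4x^2
  ∫ 1 dx = x
F(x) = -3x^5 - 2x^4 + 2x^3 + 4x^2 + x + C


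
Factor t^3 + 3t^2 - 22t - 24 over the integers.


Try integer roots (divisors of -24). t=-6: p(-6)=0.
Divide out (t + 6): quotient is t^2 - 3t - 4.
Factor the quadratic: (t - 4)(t + 1)
Result: (t + 6)(t - 4)(t + 1)


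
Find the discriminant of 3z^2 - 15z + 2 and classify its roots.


D = b^2 - 4ac = (-15)^2 - 4(3)(2) = 225 - 24 = 201
Since D > 0: two distinct irrational roots


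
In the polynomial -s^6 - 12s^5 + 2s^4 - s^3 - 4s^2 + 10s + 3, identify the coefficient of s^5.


Read off the coefficient of s^5: -12


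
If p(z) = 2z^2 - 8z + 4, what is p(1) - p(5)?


p(1) = -2
p(5) = 14
p(1) - p(5) = -2 - 14 = -16


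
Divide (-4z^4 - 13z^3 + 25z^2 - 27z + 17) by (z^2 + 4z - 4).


(-4z^4 - 13z^3 + 25z^2 - 27z + 17) / (z^2 + 4z - 4)
Step 1: -4z^2 * (z^2 + 4z - 4) = -4z^4 - 16z^3 + 16z^2; subtract.
Step 2: 3z * (z^2 + 4z - 4) = 3z^3 + 12z^2 - 12z; subtract.
Step 3: -3 * (z^2 + 4z - 4) = -3z^2 - 12z + 12; subtract.
Quotient: -4z^2 + 3z - 3, Remainder: -3z + 5


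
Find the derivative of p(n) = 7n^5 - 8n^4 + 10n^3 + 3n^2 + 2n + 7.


Apply the power rule term by term:
  d/dn(7n^5) = 35n^4
  d/dn(-8n^4) = -32n^3
  d/dn(10n^3) = 30n^2
  d/dn(3n^2) = 6n
  d/dn(2n) = 2
  d/dn(7) = 0
p'(n) = 35n^4 - 32n^3 + 30n^2 + 6n + 2


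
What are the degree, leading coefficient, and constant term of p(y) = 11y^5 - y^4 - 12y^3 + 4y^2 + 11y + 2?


Highest power of y is 5, with coefficient 11. Constant term is 2.
Degree = 5, leading coefficient = 11, constant term = 2


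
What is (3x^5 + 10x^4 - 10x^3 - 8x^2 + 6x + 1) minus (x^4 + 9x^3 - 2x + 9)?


Distribute the minus sign:
  (3x^5 + 10x^4 - 10x^3 - 8x^2 + 6x + 1)
- (x^4 + 9x^3 - 2x + 9)
Negate second polynomial: -x^4 - 9x^3 + 2x - 9
Add: 3x^5 + 9x^4 - 19x^3 - 8x^2 + 8x - 8


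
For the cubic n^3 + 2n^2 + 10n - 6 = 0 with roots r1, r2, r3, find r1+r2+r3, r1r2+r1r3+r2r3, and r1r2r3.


Monic cubic n^3+bn^2+cn+d=0: sum=-b, pairwise sum=c, product=-d.
b=2, c=10, d=-6
r1+r2+r3 = -2
r1r2+r1r3+r2r3 = 10
r1r2r3 = 6


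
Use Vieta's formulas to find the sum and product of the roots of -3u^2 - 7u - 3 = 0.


For au^2+bu+c=0: sum = -b/a, product = c/a.
a=-3, b=-7, c=-3
Sum = -(-7)/-3 = -7/3
Product = (-3)/-3 = 1


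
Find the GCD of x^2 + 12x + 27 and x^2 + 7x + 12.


Factor each:
  x^2 + 12x + 27 = (x + 3)(x + 9)
  x^2 + 7x + 12 = (x + 3)(x + 4)
Common monic factor: x + 3


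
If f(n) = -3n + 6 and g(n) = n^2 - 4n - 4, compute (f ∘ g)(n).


Substitute g(n) into f:
f(g(n)) = -3*(n^2 - 4n - 4) + 6
Expand and combine: -3n^2 + 12n + 18


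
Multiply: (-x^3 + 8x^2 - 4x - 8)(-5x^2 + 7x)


Distribute each term of the first polynomial:
  (-x^3)(-5x^2 + 7x) = 5x^5 - 7x^4
  (8x^2)(-5x^2 + 7x) = -40x^4 + 56x^3
  (-4x)(-5x^2 + 7x) = 20x^3 - 28x^2
  (-8)(-5x^2 + 7x) = 40x^2 - 56x
Sum: 5x^5 - 47x^4 + 76x^3 + 12x^2 - 56x


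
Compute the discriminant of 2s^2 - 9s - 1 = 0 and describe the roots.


D = b^2 - 4ac = (-9)^2 - 4(2)(-1) = 81 + 8 = 89
Since D > 0: two distinct irrational roots


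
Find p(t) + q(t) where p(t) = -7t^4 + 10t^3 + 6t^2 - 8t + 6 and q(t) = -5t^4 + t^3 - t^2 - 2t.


Align terms by degree and add:
  -7t^4 + 10t^3 + 6t^2 - 8t + 6
  -5t^4 + t^3 - t^2 - 2t
= -12t^4 + 11t^3 + 5t^2 - 10t + 6


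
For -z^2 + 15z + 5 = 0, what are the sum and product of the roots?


For az^2+bz+c=0: sum = -b/a, product = c/a.
a=-1, b=15, c=5
Sum = -(15)/-1 = 15
Product = (5)/-1 = -5


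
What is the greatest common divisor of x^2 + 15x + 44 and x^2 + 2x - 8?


Factor each:
  x^2 + 15x + 44 = (x + 4)(x + 11)
  x^2 + 2x - 8 = (x + 4)(x - 2)
Common monic factor: x + 4


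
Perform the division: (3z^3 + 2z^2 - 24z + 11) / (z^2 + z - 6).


(3z^3 + 2z^2 - 24z + 11) / (z^2 + z - 6)
Step 1: 3z * (z^2 + z - 6) = 3z^3 + 3z^2 - 18z; subtract.
Step 2: -1 * (z^2 + z - 6) = -z^2 - z + 6; subtract.
Quotient: 3z - 1, Remainder: -5z + 5


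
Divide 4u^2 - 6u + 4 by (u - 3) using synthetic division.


Synthetic division with c = 3. Coefficients: 4, -6, 4
Bring down 4.
  4 * 3 = 12; 12 - 6 = 6
  6 * 3 = 18; 18 + 4 = 22
Quotient: 4u + 6, Remainder: 22


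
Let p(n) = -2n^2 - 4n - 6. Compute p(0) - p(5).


p(0) = -6
p(5) = -76
p(0) - p(5) = -6 + 76 = 70


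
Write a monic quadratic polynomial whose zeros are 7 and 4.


p(s) = (s - 7)(s - 4)
Expand: s^2 - 11s + 28


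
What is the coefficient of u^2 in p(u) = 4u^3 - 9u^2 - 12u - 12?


Read off the coefficient of u^2: -9


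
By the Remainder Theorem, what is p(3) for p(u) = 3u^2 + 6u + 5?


By the Remainder Theorem, the remainder equals p(3):
  3*(3)^2 = 27
  6*(3)^1 = 18
  constant: 5
Sum: 27 + 18 + 5 = 50


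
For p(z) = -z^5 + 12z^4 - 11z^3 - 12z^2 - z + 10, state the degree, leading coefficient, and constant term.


Highest power of z is 5, with coefficient -1. Constant term is 10.
Degree = 5, leading coefficient = -1, constant term = 10


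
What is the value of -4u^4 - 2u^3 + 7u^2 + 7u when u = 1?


Using direct substitution:
  -4 * (1)^4 = -4
  -2 * (1)^3 = -2
  7 * (1)^2 = 7
  7 * (1)^1 = 7
  constant: 0
Sum = -4 - 2 + 7 + 7 + 0 = 8


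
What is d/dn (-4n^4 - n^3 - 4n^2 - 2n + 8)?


Apply the power rule term by term:
  d/dn(-4n^4) = -16n^3
  d/dn(-n^3) = -3n^2
  d/dn(-4n^2) = -8n
  d/dn(-2n) = -2
  d/dn(8) = 0
p'(n) = -16n^3 - 3n^2 - 8n - 2


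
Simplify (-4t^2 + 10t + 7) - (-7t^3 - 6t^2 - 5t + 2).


Distribute the minus sign:
  (-4t^2 + 10t + 7)
- (-7t^3 - 6t^2 - 5t + 2)
Negate second polynomial: 7t^3 + 6t^2 + 5t - 2
Add: 7t^3 + 2t^2 + 15t + 5


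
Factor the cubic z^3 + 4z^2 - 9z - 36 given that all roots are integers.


Try integer roots (divisors of -36). z=3: p(3)=0.
Divide out (z - 3): quotient is z^2 + 7z + 12.
Factor the quadratic: (z + 4)(z + 3)
Result: (z - 3)(z + 4)(z + 3)


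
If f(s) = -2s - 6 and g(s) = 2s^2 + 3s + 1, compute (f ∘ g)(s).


Substitute g(s) into f:
f(g(s)) = -2*(2s^2 + 3s + 1) + (-6)
Expand and combine: -4s^2 - 6s - 8


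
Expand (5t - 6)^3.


Expand (5t - 6)^3 by repeated multiplication:
  (5t - 6)^2 = 25t^2 - 60t + 36
= 125t^3 - 450t^2 + 540t - 216


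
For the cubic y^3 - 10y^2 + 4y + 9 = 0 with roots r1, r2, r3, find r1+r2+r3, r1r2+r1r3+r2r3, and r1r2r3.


Monic cubic y^3+by^2+cy+d=0: sum=-b, pairwise sum=c, product=-d.
b=-10, c=4, d=9
r1+r2+r3 = 10
r1r2+r1r3+r2r3 = 4
r1r2r3 = -9


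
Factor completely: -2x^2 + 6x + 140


Roots satisfy r1 + r2 = -b/a = 3 and r1*r2 = c/a = -70.
So r1 = -7, r2 = 10.
-2x^2 + 6x + 140 = -2(x - r1)(x - r2) = -2(x + 7)(x - 10)


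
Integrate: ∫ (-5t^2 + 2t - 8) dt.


Reverse power rule on each term:
  ∫ -5t^2 dt = -(5/3)t^3
  ∫ 2t dt = t^2
  ∫ -8 dt = -8t
F(t) = -(5/3)t^3 + t^2 - 8t + C


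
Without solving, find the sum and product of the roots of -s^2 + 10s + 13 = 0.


For as^2+bs+c=0: sum = -b/a, product = c/a.
a=-1, b=10, c=13
Sum = -(10)/-1 = 10
Product = (13)/-1 = -13


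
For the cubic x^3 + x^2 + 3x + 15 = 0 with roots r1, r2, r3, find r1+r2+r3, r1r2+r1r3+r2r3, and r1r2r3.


Monic cubic x^3+bx^2+cx+d=0: sum=-b, pairwise sum=c, product=-d.
b=1, c=3, d=15
r1+r2+r3 = -1
r1r2+r1r3+r2r3 = 3
r1r2r3 = -15


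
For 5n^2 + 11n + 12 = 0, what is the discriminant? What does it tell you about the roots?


D = b^2 - 4ac = (11)^2 - 4(5)(12) = 121 - 240 = -119
Since D < 0: two complex conjugate roots (no real roots)


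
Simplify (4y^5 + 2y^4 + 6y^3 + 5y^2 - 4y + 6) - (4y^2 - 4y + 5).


Distribute the minus sign:
  (4y^5 + 2y^4 + 6y^3 + 5y^2 - 4y + 6)
- (4y^2 - 4y + 5)
Negate second polynomial: -4y^2 + 4y - 5
Add: 4y^5 + 2y^4 + 6y^3 + y^2 + 1


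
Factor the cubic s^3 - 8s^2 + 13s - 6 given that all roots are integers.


Try integer roots (divisors of -6). s=1: p(1)=0.
Divide out (s - 1): quotient is s^2 - 7s + 6.
Factor the quadratic: (s - 6)(s - 1)
Result: (s - 1)(s - 6)(s - 1)


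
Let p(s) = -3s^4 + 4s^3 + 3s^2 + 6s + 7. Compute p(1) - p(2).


p(1) = 17
p(2) = 15
p(1) - p(2) = 17 - 15 = 2


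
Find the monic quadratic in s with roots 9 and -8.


p(s) = (s - 9)(s + 8)
Expand: s^2 - s - 72


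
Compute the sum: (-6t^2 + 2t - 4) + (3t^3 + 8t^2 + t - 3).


Align terms by degree and add:
  -6t^2 + 2t - 4
+ 3t^3 + 8t^2 + t - 3
= 3t^3 + 2t^2 + 3t - 7


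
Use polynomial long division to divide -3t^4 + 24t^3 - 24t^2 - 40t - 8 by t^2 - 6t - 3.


(-3t^4 + 24t^3 - 24t^2 - 40t - 8) / (t^2 - 6t - 3)
Step 1: -3t^2 * (t^2 - 6t - 3) = -3t^4 + 18t^3 + 9t^2; subtract.
Step 2: 6t * (t^2 - 6t - 3) = 6t^3 - 36t^2 - 18t; subtract.
Step 3: 3 * (t^2 - 6t - 3) = 3t^2 - 18t - 9; subtract.
Quotient: -3t^2 + 6t + 3, Remainder: -4t + 1


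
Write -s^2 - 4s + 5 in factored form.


Roots satisfy r1 + r2 = -b/a = -4 and r1*r2 = c/a = -5.
So r1 = -5, r2 = 1.
-s^2 - 4s + 5 = -(s - r1)(s - r2) = -(s + 5)(s - 1)


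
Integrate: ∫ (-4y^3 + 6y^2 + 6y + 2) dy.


Reverse power rule on each term:
  ∫ -4y^3 dy = -y^4
  ∫ 6y^2 dy = 2y^3
  ∫ 6y dy = 3y^2
  ∫ 2 dy = 2y
F(y) = -y^4 + 2y^3 + 3y^2 + 2y + C


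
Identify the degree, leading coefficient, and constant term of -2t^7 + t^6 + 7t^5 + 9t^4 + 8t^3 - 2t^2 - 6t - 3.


Highest power of t is 7, with coefficient -2. Constant term is -3.
Degree = 7, leading coefficient = -2, constant term = -3


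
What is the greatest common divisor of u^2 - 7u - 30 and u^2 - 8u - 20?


Factor each:
  u^2 - 7u - 30 = (u - 10)(u + 3)
  u^2 - 8u - 20 = (u - 10)(u + 2)
Common monic factor: u - 10


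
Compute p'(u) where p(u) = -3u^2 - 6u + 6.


Apply the power rule term by term:
  d/du(-3u^2) = -6u
  d/du(-6u) = -6
  d/du(6) = 0
p'(u) = -6u - 6


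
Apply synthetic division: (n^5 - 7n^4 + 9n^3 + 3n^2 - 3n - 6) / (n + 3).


Synthetic division with c = -3. Coefficients: 1, -7, 9, 3, -3, -6
Bring down 1.
  1 * -3 = -3; -3 - 7 = -10
  -10 * -3 = 30; 30 + 9 = 39
  39 * -3 = -117; -117 + 3 = -114
  -114 * -3 = 342; 342 - 3 = 339
  339 * -3 = -1017; -1017 - 6 = -1023
Quotient: n^4 - 10n^3 + 39n^2 - 114n + 339, Remainder: -1023


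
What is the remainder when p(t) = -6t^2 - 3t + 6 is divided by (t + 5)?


By the Remainder Theorem, the remainder equals p(-5):
  -6*(-5)^2 = -150
  -3*(-5)^1 = 15
  constant: 6
Sum: -150 + 15 + 6 = -129


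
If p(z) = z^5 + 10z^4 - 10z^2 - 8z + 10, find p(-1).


Using direct substitution:
  1 * (-1)^5 = -1
  10 * (-1)^4 = 10
  0 * (-1)^3 = 0
  -10 * (-1)^2 = -10
  -8 * (-1)^1 = 8
  constant: 10
Sum = -1 + 10 + 0 - 10 + 8 + 10 = 17


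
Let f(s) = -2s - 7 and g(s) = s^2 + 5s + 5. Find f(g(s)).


Substitute g(s) into f:
f(g(s)) = -2*(s^2 + 5s + 5) + (-7)
Expand and combine: -2s^2 - 10s - 17


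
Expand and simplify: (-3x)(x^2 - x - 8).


Distribute each term of the first polynomial:
  (-3x)(x^2 - x - 8) = -3x^3 + 3x^2 + 24x
Sum: -3x^3 + 3x^2 + 24x


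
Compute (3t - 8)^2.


Expand (3t - 8)^2 by repeated multiplication:
= 9t^2 - 48t + 64


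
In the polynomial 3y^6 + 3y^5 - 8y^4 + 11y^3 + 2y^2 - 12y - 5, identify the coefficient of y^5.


Read off the coefficient of y^5: 3


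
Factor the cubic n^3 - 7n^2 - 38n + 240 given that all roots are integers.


Try integer roots (divisors of 240). n=-6: p(-6)=0.
Divide out (n + 6): quotient is n^2 - 13n + 40.
Factor the quadratic: (n - 8)(n - 5)
Result: (n + 6)(n - 8)(n - 5)


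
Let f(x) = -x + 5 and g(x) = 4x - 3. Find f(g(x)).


Substitute g(x) into f:
f(g(x)) = -1*(4x - 3) + 5
Expand and combine: -4x + 8


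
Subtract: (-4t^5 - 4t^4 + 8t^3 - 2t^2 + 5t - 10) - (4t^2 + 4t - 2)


Distribute the minus sign:
  (-4t^5 - 4t^4 + 8t^3 - 2t^2 + 5t - 10)
- (4t^2 + 4t - 2)
Negate second polynomial: -4t^2 - 4t + 2
Add: -4t^5 - 4t^4 + 8t^3 - 6t^2 + t - 8


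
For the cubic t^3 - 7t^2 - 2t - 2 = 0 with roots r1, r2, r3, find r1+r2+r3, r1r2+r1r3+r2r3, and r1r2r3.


Monic cubic t^3+bt^2+ct+d=0: sum=-b, pairwise sum=c, product=-d.
b=-7, c=-2, d=-2
r1+r2+r3 = 7
r1r2+r1r3+r2r3 = -2
r1r2r3 = 2


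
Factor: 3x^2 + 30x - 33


Roots satisfy r1 + r2 = -b/a = -10 and r1*r2 = c/a = -11.
So r1 = -11, r2 = 1.
3x^2 + 30x - 33 = 3(x - r1)(x - r2) = 3(x + 11)(x - 1)


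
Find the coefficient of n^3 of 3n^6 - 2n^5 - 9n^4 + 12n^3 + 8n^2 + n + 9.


Read off the coefficient of n^3: 12


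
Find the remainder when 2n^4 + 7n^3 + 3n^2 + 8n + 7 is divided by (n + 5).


By the Remainder Theorem, the remainder equals p(-5):
  2*(-5)^4 = 1250
  7*(-5)^3 = -875
  3*(-5)^2 = 75
  8*(-5)^1 = -40
  constant: 7
Sum: 1250 - 875 + 75 - 40 + 7 = 417


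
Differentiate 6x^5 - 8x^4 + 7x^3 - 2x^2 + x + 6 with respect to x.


Apply the power rule term by term:
  d/dx(6x^5) = 30x^4
  d/dx(-8x^4) = -32x^3
  d/dx(7x^3) = 21x^2
  d/dx(-2x^2) = -4x
  d/dx(x) = 1
  d/dx(6) = 0
p'(x) = 30x^4 - 32x^3 + 21x^2 - 4x + 1


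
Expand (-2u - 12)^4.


Expand (-2u - 12)^4 by repeated multiplication:
  (-2u - 12)^2 = 4u^2 + 48u + 144
  (-2u - 12)^3 = -8u^3 - 144u^2 - 864u - 1728
= 16u^4 + 384u^3 + 3456u^2 + 13824u + 20736


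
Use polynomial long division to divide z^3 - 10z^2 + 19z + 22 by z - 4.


(z^3 - 10z^2 + 19z + 22) / (z - 4)
Step 1: z^2 * (z - 4) = z^3 - 4z^2; subtract.
Step 2: -6z * (z - 4) = -6z^2 + 24z; subtract.
Step 3: -5 * (z - 4) = -5z + 20; subtract.
Quotient: z^2 - 6z - 5, Remainder: 2


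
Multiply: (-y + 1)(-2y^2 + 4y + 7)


Distribute each term of the first polynomial:
  (-y)(-2y^2 + 4y + 7) = 2y^3 - 4y^2 - 7y
  (1)(-2y^2 + 4y + 7) = -2y^2 + 4y + 7
Sum: 2y^3 - 6y^2 - 3y + 7


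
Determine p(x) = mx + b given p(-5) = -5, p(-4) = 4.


p(x) = mx + b. Using p(-5)=-5, p(-4)=4:
m = (-5 - 4)/(-5 + 4) = -9/-1 = 9
b = -5 - m*(-5) = -5 + 45 = 40
p(x) = 9x + 40


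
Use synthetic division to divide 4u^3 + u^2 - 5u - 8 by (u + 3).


Synthetic division with c = -3. Coefficients: 4, 1, -5, -8
Bring down 4.
  4 * -3 = -12; -12 + 1 = -11
  -11 * -3 = 33; 33 - 5 = 28
  28 * -3 = -84; -84 - 8 = -92
Quotient: 4u^2 - 11u + 28, Remainder: -92


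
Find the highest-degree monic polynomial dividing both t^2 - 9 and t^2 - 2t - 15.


Factor each:
  t^2 - 9 = (t + 3)(t - 3)
  t^2 - 2t - 15 = (t + 3)(t - 5)
Common monic factor: t + 3


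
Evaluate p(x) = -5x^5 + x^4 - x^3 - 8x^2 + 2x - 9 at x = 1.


Using direct substitution:
  -5 * (1)^5 = -5
  1 * (1)^4 = 1
  -1 * (1)^3 = -1
  -8 * (1)^2 = -8
  2 * (1)^1 = 2
  constant: -9
Sum = -5 + 1 - 1 - 8 + 2 - 9 = -20


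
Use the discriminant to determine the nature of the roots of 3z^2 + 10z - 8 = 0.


D = b^2 - 4ac = (10)^2 - 4(3)(-8) = 100 + 96 = 196
Since D > 0: two distinct rational roots


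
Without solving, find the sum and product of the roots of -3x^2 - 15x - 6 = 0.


For ax^2+bx+c=0: sum = -b/a, product = c/a.
a=-3, b=-15, c=-6
Sum = -(-15)/-3 = -5
Product = (-6)/-3 = 2


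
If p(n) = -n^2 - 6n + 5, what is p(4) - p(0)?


p(4) = -35
p(0) = 5
p(4) - p(0) = -35 - 5 = -40


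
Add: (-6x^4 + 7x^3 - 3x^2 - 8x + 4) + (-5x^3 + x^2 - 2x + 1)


Align terms by degree and add:
  -6x^4 + 7x^3 - 3x^2 - 8x + 4
  -5x^3 + x^2 - 2x + 1
= -6x^4 + 2x^3 - 2x^2 - 10x + 5


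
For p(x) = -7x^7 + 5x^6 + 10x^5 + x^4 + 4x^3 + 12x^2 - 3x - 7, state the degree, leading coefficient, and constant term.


Highest power of x is 7, with coefficient -7. Constant term is -7.
Degree = 7, leading coefficient = -7, constant term = -7


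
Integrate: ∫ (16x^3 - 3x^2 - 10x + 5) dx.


Reverse power rule on each term:
  ∫ 16x^3 dx = 4x^4
  ∫ -3x^2 dx = -x^3
  ∫ -10x dx = -5x^2
  ∫ 5 dx = 5x
F(x) = 4x^4 - x^3 - 5x^2 + 5x + C


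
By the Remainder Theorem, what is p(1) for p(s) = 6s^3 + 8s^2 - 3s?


By the Remainder Theorem, the remainder equals p(1):
  6*(1)^3 = 6
  8*(1)^2 = 8
  -3*(1)^1 = -3
  constant: 0
Sum: 6 + 8 - 3 + 0 = 11


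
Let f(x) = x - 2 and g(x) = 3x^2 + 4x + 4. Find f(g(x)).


Substitute g(x) into f:
f(g(x)) = 1*(3x^2 + 4x + 4) + (-2)
Expand and combine: 3x^2 + 4x + 2


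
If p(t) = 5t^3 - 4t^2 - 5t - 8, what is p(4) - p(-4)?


p(4) = 228
p(-4) = -372
p(4) - p(-4) = 228 + 372 = 600


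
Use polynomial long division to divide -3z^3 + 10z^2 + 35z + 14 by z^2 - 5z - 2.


(-3z^3 + 10z^2 + 35z + 14) / (z^2 - 5z - 2)
Step 1: -3z * (z^2 - 5z - 2) = -3z^3 + 15z^2 + 6z; subtract.
Step 2: -5 * (z^2 - 5z - 2) = -5z^2 + 25z + 10; subtract.
Quotient: -3z - 5, Remainder: 4z + 4


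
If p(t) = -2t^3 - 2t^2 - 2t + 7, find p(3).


Using direct substitution:
  -2 * (3)^3 = -54
  -2 * (3)^2 = -18
  -2 * (3)^1 = -6
  constant: 7
Sum = -54 - 18 - 6 + 7 = -71


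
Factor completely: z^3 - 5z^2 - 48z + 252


Try integer roots (divisors of 252). z=-7: p(-7)=0.
Divide out (z + 7): quotient is z^2 - 12z + 36.
Factor the quadratic: (z - 6)(z - 6)
Result: (z + 7)(z - 6)(z - 6)


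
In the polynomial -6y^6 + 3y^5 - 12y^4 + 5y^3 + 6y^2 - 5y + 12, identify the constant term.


Read off the constant term: 12


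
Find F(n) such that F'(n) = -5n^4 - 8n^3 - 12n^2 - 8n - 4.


Reverse power rule on each term:
  ∫ -5n^4 dn = -n^5
  ∫ -8n^3 dn = -2n^4
  ∫ -12n^2 dn = -4n^3
  ∫ -8n dn = -4n^2
  ∫ -4 dn = -4n
F(n) = -n^5 - 2n^4 - 4n^3 - 4n^2 - 4n + C


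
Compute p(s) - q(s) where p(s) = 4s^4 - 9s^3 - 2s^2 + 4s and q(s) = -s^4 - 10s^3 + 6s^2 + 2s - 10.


Distribute the minus sign:
  (4s^4 - 9s^3 - 2s^2 + 4s)
- (-s^4 - 10s^3 + 6s^2 + 2s - 10)
Negate second polynomial: s^4 + 10s^3 - 6s^2 - 2s + 10
Add: 5s^4 + s^3 - 8s^2 + 2s + 10


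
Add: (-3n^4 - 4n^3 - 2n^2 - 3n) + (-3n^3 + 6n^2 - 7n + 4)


Align terms by degree and add:
  -3n^4 - 4n^3 - 2n^2 - 3n
  -3n^3 + 6n^2 - 7n + 4
= -3n^4 - 7n^3 + 4n^2 - 10n + 4


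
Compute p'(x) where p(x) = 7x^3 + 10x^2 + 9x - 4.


Apply the power rule term by term:
  d/dx(7x^3) = 21x^2
  d/dx(10x^2) = 20x
  d/dx(9x) = 9
  d/dx(-4) = 0
p'(x) = 21x^2 + 20x + 9


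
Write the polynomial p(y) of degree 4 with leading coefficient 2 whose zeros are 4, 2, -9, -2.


p(y) = 2(y - 4)(y - 2)(y + 9)(y + 2)
Expand: 2y^4 + 10y^3 - 80y^2 - 40y + 288


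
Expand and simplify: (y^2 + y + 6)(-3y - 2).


Distribute each term of the first polynomial:
  (y^2)(-3y - 2) = -3y^3 - 2y^2
  (y)(-3y - 2) = -3y^2 - 2y
  (6)(-3y - 2) = -18y - 12
Sum: -3y^3 - 5y^2 - 20y - 12


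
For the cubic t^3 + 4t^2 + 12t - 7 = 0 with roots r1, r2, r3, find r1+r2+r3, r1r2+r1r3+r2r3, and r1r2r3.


Monic cubic t^3+bt^2+ct+d=0: sum=-b, pairwise sum=c, product=-d.
b=4, c=12, d=-7
r1+r2+r3 = -4
r1r2+r1r3+r2r3 = 12
r1r2r3 = 7


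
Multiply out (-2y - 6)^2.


Expand (-2y - 6)^2 by repeated multiplication:
= 4y^2 + 24y + 36


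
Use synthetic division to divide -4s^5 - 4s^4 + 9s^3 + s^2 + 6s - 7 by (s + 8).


Synthetic division with c = -8. Coefficients: -4, -4, 9, 1, 6, -7
Bring down -4.
  -4 * -8 = 32; 32 - 4 = 28
  28 * -8 = -224; -224 + 9 = -215
  -215 * -8 = 1720; 1720 + 1 = 1721
  1721 * -8 = -13768; -13768 + 6 = -13762
  -13762 * -8 = 110096; 110096 - 7 = 110089
Quotient: -4s^4 + 28s^3 - 215s^2 + 1721s - 13762, Remainder: 110089


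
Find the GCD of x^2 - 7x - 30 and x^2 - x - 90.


Factor each:
  x^2 - 7x - 30 = (x - 10)(x + 3)
  x^2 - x - 90 = (x - 10)(x + 9)
Common monic factor: x - 10


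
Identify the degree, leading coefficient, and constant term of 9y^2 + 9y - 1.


Highest power of y is 2, with coefficient 9. Constant term is -1.
Degree = 2, leading coefficient = 9, constant term = -1


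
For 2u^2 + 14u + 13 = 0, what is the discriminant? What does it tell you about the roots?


D = b^2 - 4ac = (14)^2 - 4(2)(13) = 196 - 104 = 92
Since D > 0: two distinct irrational roots


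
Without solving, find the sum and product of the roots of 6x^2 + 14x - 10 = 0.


For ax^2+bx+c=0: sum = -b/a, product = c/a.
a=6, b=14, c=-10
Sum = -(14)/6 = -7/3
Product = (-10)/6 = -5/3


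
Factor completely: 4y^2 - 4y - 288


Roots satisfy r1 + r2 = -b/a = 1 and r1*r2 = c/a = -72.
So r1 = 9, r2 = -8.
4y^2 - 4y - 288 = 4(y - r1)(y - r2) = 4(y - 9)(y + 8)


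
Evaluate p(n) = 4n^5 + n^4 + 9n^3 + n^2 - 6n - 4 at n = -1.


Using direct substitution:
  4 * (-1)^5 = -4
  1 * (-1)^4 = 1
  9 * (-1)^3 = -9
  1 * (-1)^2 = 1
  -6 * (-1)^1 = 6
  constant: -4
Sum = -4 + 1 - 9 + 1 + 6 - 4 = -9
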